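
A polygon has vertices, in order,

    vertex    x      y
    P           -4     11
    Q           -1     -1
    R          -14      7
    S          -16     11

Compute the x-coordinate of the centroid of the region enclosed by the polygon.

Apply the shoelace formula. First the cross-terms c_i = x_i·y_{i+1} − x_{i+1}·y_i:
  15, -21, -42, -132  ⇒  2A = -180, A = -90.
Then Σ (x_i + x_{i+1})·c_i = 4140, so x̄ = 4140 / (6·(-90)) = -23/3.

-23/3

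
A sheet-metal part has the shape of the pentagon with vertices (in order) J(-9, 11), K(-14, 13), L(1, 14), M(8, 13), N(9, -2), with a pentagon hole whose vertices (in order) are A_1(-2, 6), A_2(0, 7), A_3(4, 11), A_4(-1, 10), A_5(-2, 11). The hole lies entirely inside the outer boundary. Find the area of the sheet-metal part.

147.5

Outer boundary:
J→K: (-9)(13) − (-14)(11) = 37
K→L: (-14)(14) − (1)(13) = -209
L→M: (1)(13) − (8)(14) = -99
M→N: (8)(-2) − (9)(13) = -133
N→J: (9)(11) − (-9)(-2) = 81
Σ = -323
Area = |Σ|/2 = 161.5.
Hole:
Apply Gauss's area formula: 2A = Σ (x_i·y_{i+1} − x_{i+1}·y_i), indices taken mod 5.
Cross-terms: -14, -28, 51, 9, 10  ⇒  Σ = 28
Area = |Σ|/2 = 14.
Net area = 161.5 − 14 = 147.5.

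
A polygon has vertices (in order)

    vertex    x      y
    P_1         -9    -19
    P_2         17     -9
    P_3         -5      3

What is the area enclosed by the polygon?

Apply Gauss's area formula: 2A = Σ (x_i·y_{i+1} − x_{i+1}·y_i), indices taken mod 3.
Σ = (404) + (6) + (122) = 532
Area = |Σ|/2 = 266.

266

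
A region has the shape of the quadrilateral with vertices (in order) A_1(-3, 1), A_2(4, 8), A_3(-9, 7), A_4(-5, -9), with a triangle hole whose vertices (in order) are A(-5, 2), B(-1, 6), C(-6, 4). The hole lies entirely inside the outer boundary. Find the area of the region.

72

Outer boundary:
Apply the surveyor's formula: 2A = Σ (x_i·y_{i+1} − x_{i+1}·y_i), indices taken mod 4.
Σ = (-28) + (100) + (116) + (-32) = 156
Area = |Σ|/2 = 78.
Hole:
Apply the shoelace (surveyor's) formula: 2A = Σ (x_i·y_{i+1} − x_{i+1}·y_i), indices taken mod 3.
Σ = (-28) + (32) + (8) = 12
Area = |Σ|/2 = 6.
Net area = 78 − 6 = 72.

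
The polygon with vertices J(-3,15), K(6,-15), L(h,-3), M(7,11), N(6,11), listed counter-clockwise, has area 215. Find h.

Write out the shoelace sum; only the two edges meeting at L involve h:
2·Area = [(6·(-3) − h·(-15)) + (h·11 − 7·(-3))] + 89
       = 26·h + 92 = 430
⇒ h = 13.

13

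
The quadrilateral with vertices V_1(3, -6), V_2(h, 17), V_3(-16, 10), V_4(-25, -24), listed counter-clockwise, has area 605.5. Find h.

2

Write out the shoelace sum; only the two edges meeting at V_2 involve h:
2·Area = [(3·17 − h·(-6)) + (h·10 − (-16)·17)] + 856
       = 16·h + 1179 = 1211
⇒ h = 2.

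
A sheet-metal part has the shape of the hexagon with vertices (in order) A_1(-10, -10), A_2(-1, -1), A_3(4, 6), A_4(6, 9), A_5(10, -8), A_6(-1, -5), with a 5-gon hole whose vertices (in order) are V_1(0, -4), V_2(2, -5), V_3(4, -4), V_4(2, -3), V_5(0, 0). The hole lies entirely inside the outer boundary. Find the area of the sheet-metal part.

111

Outer boundary:
Apply Gauss's area formula: 2A = Σ (x_i·y_{i+1} − x_{i+1}·y_i), indices taken mod 6.
Σ = (0) + (-2) + (0) + (-138) + (-58) + (-40) = -238
Area = |Σ|/2 = 119.
Hole:
Σ = (8) + (12) + (-4) + (0) + (0) = 16
Area = |Σ|/2 = 8.
Net area = 119 − 8 = 111.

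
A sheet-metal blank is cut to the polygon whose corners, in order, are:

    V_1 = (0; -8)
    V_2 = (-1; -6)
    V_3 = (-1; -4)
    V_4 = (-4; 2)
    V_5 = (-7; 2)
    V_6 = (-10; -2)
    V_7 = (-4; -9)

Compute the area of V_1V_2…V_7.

63

Σ = (-8) + (-2) + (-18) + (6) + (34) + (82) + (32) = 126
Area = |Σ|/2 = 63.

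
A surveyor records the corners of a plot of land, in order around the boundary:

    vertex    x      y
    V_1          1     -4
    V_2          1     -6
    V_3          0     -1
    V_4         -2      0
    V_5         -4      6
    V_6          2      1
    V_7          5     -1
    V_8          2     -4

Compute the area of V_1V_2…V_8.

Apply the surveyor's formula: 2A = Σ (x_i·y_{i+1} − x_{i+1}·y_i), indices taken mod 8.
Σ = (-2) + (-1) + (-2) + (-12) + (-16) + (-7) + (-18) + (-4) = -62
Area = |Σ|/2 = 31.

31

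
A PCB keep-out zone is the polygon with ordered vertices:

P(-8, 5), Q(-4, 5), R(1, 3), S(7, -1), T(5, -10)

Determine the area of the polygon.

89.5

Apply the surveyor's formula: 2A = Σ (x_i·y_{i+1} − x_{i+1}·y_i), indices taken mod 5.
Σ = (-20) + (-17) + (-22) + (-65) + (-55) = -179
Area = |Σ|/2 = 89.5.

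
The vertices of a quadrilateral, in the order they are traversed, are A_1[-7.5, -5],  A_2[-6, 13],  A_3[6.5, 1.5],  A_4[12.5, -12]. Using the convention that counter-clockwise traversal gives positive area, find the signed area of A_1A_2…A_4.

Apply Gauss's area formula: 2A = Σ (x_i·y_{i+1} − x_{i+1}·y_i), indices taken mod 4.
Σ = (-127.5) + (-93.5) + (-96.75) + (-152.5) = -470.25
Signed area = Σ/2 = -235.125 (negative ⇒ clockwise traversal).

-235.125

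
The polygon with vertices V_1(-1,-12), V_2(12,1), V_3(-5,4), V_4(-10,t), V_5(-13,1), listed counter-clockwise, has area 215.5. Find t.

6

Write out the shoelace sum; only the two edges meeting at V_4 involve t:
2·Area = [((-5)·t − (-10)·4) + ((-10)·1 − (-13)·t)] + 353
       = 8·t + 383 = 431
⇒ t = 6.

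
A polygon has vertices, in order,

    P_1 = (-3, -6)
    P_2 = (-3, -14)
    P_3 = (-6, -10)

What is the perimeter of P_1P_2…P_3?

18

|P_1P_2| = √((0)² + (-8)²) = √64 = 8
|P_2P_3| = √((-3)² + (4)²) = √25 = 5
|P_3P_1| = √((3)² + (4)²) = √25 = 5
Perimeter = 8 + 5 + 5 = 18.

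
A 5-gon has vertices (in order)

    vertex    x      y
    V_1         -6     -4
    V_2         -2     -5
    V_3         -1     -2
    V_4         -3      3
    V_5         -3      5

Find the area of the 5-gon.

24

Apply the surveyor's formula: 2A = Σ (x_i·y_{i+1} − x_{i+1}·y_i), indices taken mod 5.
Cross-terms: 22, -1, -9, -6, 42  ⇒  Σ = 48
Area = |Σ|/2 = 24.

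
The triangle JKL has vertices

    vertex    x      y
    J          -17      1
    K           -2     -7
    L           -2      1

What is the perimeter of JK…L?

40

|JK| = √((15)² + (-8)²) = √289 = 17
|KL| = √((0)² + (8)²) = √64 = 8
|LJ| = √((-15)² + (0)²) = √225 = 15
Perimeter = 17 + 8 + 15 = 40.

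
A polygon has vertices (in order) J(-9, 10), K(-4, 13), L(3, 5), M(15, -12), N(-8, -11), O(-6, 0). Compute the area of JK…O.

Apply the shoelace formula: 2A = Σ (x_i·y_{i+1} − x_{i+1}·y_i), indices taken mod 6.
Σ = (-77) + (-59) + (-111) + (-261) + (-66) + (-60) = -634
Area = |Σ|/2 = 317.

317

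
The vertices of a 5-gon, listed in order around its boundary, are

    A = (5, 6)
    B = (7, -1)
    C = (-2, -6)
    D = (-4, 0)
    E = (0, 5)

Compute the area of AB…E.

Σ = (-47) + (-44) + (-24) + (-20) + (-25) = -160
Area = |Σ|/2 = 80.

80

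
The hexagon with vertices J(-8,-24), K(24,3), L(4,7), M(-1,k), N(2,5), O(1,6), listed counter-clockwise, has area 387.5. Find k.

Write out the shoelace sum; only the two edges meeting at M involve k:
2·Area = [(4·k − (-1)·7) + ((-1)·5 − 2·k)] + 739
       = 2·k + 741 = 775
⇒ k = 17.

17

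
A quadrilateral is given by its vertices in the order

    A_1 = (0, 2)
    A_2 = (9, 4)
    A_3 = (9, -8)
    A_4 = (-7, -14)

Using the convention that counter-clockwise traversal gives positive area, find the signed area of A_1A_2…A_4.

-161

Apply the shoelace (surveyor's) formula: 2A = Σ (x_i·y_{i+1} − x_{i+1}·y_i), indices taken mod 4.
Cross-terms: -18, -108, -182, -14  ⇒  Σ = -322
Signed area = Σ/2 = -161 (negative ⇒ clockwise traversal).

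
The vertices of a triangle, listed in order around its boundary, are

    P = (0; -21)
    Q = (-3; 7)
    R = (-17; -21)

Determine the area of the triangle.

238

Apply the shoelace (surveyor's) formula: 2A = Σ (x_i·y_{i+1} − x_{i+1}·y_i), indices taken mod 3.
P→Q: (0)(7) − (-3)(-21) = -63
Q→R: (-3)(-21) − (-17)(7) = 182
R→P: (-17)(-21) − (0)(-21) = 357
Σ = 476
Area = |Σ|/2 = 238.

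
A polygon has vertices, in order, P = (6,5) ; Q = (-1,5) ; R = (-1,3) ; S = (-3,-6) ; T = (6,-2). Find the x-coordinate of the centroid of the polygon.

247/136

Apply Gauss's area formula. First the cross-terms c_i = x_i·y_{i+1} − x_{i+1}·y_i:
  35, 2, 15, 42, 42  ⇒  2A = 136, A = 68.
Then Σ (x_i + x_{i+1})·c_i = 741, so x̄ = 741 / (6·68) = 247/136.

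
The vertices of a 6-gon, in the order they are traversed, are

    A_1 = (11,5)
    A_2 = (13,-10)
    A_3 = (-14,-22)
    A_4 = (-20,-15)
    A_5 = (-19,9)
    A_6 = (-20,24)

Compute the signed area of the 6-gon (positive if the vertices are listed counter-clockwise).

-968

Apply the shoelace (surveyor's) formula: 2A = Σ (x_i·y_{i+1} − x_{i+1}·y_i), indices taken mod 6.
Σ = (-175) + (-426) + (-230) + (-465) + (-276) + (-364) = -1936
Signed area = Σ/2 = -968 (negative ⇒ clockwise traversal).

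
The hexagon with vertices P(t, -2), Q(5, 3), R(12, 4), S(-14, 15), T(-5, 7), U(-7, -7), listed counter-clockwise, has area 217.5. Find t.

The doubled signed area Σ (x_i y_{i+1} − x_{i+1} y_i) is linear in t.
With t=0 it equals 305; the coefficient of t is 10 (from the two edges through P).
So 10·t + 305 = 2·217.5 = 435 ⇒ t = 13.

13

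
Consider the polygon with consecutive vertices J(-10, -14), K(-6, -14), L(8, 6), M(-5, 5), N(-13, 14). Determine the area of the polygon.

259.5

Σ = (56) + (76) + (70) + (-5) + (322) = 519
Area = |Σ|/2 = 259.5.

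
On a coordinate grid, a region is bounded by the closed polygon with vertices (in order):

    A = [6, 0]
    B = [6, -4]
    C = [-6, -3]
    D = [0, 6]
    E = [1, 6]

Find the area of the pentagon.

Σ = (-24) + (-42) + (-36) + (-6) + (-36) = -144
Area = |Σ|/2 = 72.

72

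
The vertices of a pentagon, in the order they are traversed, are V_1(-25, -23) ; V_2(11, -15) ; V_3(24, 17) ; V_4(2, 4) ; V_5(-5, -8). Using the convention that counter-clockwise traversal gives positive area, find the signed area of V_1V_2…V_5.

578

Cross-terms: 628, 547, 62, 4, -85  ⇒  Σ = 1156
Signed area = Σ/2 = 578 (positive ⇒ counter-clockwise traversal).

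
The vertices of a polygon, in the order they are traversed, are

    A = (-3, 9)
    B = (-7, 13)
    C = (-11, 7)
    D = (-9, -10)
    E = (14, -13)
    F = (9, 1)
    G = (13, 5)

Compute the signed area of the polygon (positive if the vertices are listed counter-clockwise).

Σ = (24) + (94) + (173) + (257) + (131) + (32) + (132) = 843
Signed area = Σ/2 = 421.5 (positive ⇒ counter-clockwise traversal).

421.5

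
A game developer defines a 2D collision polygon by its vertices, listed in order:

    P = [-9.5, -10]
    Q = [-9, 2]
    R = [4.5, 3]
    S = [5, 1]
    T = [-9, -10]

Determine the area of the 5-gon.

100.75

Apply the shoelace formula: 2A = Σ (x_i·y_{i+1} − x_{i+1}·y_i), indices taken mod 5.
Σ = (-109) + (-36) + (-10.5) + (-41) + (-5) = -201.5
Area = |Σ|/2 = 100.75.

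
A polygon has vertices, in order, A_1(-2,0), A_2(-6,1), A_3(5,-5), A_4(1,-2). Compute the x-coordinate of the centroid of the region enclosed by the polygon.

Apply the shoelace formula. First the cross-terms c_i = x_i·y_{i+1} − x_{i+1}·y_i:
  -2, 25, -5, -4  ⇒  2A = 14, A = 7.
Then Σ (x_i + x_{i+1})·c_i = -35, so x̄ = -35 / (6·7) = -5/6.

-5/6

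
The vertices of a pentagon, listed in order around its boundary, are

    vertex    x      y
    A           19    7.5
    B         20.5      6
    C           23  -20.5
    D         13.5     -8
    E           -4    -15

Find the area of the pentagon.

242.375

Σ = (-39.75) + (-558.25) + (92.75) + (-234.5) + (255) = -484.75
Area = |Σ|/2 = 242.375.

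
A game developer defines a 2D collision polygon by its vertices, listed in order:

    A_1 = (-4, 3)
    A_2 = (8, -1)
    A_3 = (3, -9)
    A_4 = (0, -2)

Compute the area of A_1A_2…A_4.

51.5

Σ = (-20) + (-69) + (-6) + (-8) = -103
Area = |Σ|/2 = 51.5.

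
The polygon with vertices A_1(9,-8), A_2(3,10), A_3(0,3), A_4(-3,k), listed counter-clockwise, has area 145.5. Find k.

-15

The doubled signed area Σ (x_i y_{i+1} − x_{i+1} y_i) is linear in k.
With k=0 it equals 156; the coefficient of k is -9 (from the two edges through A_4).
So -9·k + 156 = 2·145.5 = 291 ⇒ k = -15.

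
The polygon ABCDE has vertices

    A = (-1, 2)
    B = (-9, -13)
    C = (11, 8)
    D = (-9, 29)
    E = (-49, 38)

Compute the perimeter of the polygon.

176

|AB| = √((-8)² + (-15)²) = √289 = 17
|BC| = √((20)² + (21)²) = √841 = 29
|CD| = √((-20)² + (21)²) = √841 = 29
|DE| = √((-40)² + (9)²) = √1681 = 41
|EA| = √((48)² + (-36)²) = √3600 = 60
Perimeter = 17 + 29 + 29 + 41 + 60 = 176.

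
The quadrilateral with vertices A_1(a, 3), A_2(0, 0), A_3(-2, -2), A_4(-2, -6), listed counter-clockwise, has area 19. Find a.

Write out the shoelace sum; only the two edges meeting at A_1 involve a:
2·Area = [((-2)·3 − a·(-6)) + (a·0 − 0·3)] + 8
       = 6·a + 2 = 38
⇒ a = 6.

6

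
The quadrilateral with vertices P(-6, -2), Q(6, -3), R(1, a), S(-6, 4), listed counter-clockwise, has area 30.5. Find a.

-1

Write out the shoelace sum; only the two edges meeting at R involve a:
2·Area = [(6·a − 1·(-3)) + (1·4 − (-6)·a)] + 66
       = 12·a + 73 = 61
⇒ a = -1.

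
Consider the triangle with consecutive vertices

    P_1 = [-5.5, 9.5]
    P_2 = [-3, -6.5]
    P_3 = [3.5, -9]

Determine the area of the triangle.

48.875

Apply the shoelace (surveyor's) formula: 2A = Σ (x_i·y_{i+1} − x_{i+1}·y_i), indices taken mod 3.
Cross-terms: 64.25, 49.75, -16.25  ⇒  Σ = 97.75
Area = |Σ|/2 = 48.875.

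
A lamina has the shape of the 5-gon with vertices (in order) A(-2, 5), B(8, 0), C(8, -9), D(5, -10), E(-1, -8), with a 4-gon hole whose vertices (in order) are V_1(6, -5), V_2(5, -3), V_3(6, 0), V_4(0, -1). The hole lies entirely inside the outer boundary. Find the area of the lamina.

Outer boundary:
Apply the shoelace (surveyor's) formula: 2A = Σ (x_i·y_{i+1} − x_{i+1}·y_i), indices taken mod 5.
A→B: (-2)(0) − (8)(5) = -40
B→C: (8)(-9) − (8)(0) = -72
C→D: (8)(-10) − (5)(-9) = -35
D→E: (5)(-8) − (-1)(-10) = -50
E→A: (-1)(5) − (-2)(-8) = -21
Σ = -218
Area = |Σ|/2 = 109.
Hole:
V_1→V_2: (6)(-3) − (5)(-5) = 7
V_2→V_3: (5)(0) − (6)(-3) = 18
V_3→V_4: (6)(-1) − (0)(0) = -6
V_4→V_1: (0)(-5) − (6)(-1) = 6
Σ = 25
Area = |Σ|/2 = 12.5.
Net area = 109 − 12.5 = 96.5.

96.5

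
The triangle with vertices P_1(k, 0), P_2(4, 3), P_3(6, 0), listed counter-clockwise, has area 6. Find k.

10

The doubled signed area Σ (x_i y_{i+1} − x_{i+1} y_i) is linear in k.
With k=0 it equals -18; the coefficient of k is 3 (from the two edges through P_1).
So 3·k + -18 = 2·6 = 12 ⇒ k = 10.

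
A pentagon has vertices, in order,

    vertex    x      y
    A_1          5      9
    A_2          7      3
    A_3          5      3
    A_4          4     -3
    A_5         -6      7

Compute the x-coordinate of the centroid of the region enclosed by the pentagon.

113/74

Apply the surveyor's formula. First the cross-terms c_i = x_i·y_{i+1} − x_{i+1}·y_i:
  -48, 6, -27, 10, -89  ⇒  2A = -148, A = -74.
Then Σ (x_i + x_{i+1})·c_i = -678, so x̄ = -678 / (6·(-74)) = 113/74.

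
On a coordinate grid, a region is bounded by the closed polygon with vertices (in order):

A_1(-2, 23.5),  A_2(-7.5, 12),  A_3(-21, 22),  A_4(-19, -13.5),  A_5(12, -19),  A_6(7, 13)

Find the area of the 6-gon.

971.625

Apply the surveyor's formula: 2A = Σ (x_i·y_{i+1} − x_{i+1}·y_i), indices taken mod 6.
Σ = (152.25) + (87) + (701.5) + (523) + (289) + (190.5) = 1943.25
Area = |Σ|/2 = 971.625.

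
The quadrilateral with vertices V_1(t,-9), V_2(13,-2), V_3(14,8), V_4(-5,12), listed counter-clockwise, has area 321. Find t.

The doubled signed area Σ (x_i y_{i+1} − x_{i+1} y_i) is linear in t.
With t=0 it equals 502; the coefficient of t is -14 (from the two edges through V_1).
So -14·t + 502 = 2·321 = 642 ⇒ t = -10.

-10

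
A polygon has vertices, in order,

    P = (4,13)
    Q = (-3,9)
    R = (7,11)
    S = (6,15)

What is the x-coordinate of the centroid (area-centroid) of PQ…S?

3.5

Apply the shoelace formula. First the cross-terms c_i = x_i·y_{i+1} − x_{i+1}·y_i:
  75, -96, 39, 18  ⇒  2A = 36, A = 18.
Then Σ (x_i + x_{i+1})·c_i = 378, so x̄ = 378 / (6·18) = 3.5.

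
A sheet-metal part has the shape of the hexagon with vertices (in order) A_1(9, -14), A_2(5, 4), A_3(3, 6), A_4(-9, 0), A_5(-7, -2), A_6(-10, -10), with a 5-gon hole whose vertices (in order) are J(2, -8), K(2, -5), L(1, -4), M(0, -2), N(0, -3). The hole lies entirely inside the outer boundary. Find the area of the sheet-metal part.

234.5

Outer boundary:
Apply the shoelace (surveyor's) formula: 2A = Σ (x_i·y_{i+1} − x_{i+1}·y_i), indices taken mod 6.
Cross-terms: 106, 18, 54, 18, 50, 230  ⇒  Σ = 476
Area = |Σ|/2 = 238.
Hole:
Σ = (6) + (-3) + (-2) + (0) + (6) = 7
Area = |Σ|/2 = 3.5.
Net area = 238 − 3.5 = 234.5.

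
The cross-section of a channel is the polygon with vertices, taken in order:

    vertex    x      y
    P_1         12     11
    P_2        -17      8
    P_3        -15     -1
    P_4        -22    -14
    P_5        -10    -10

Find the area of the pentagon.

Apply the shoelace formula: 2A = Σ (x_i·y_{i+1} − x_{i+1}·y_i), indices taken mod 5.
Σ = (283) + (137) + (188) + (80) + (10) = 698
Area = |Σ|/2 = 349.

349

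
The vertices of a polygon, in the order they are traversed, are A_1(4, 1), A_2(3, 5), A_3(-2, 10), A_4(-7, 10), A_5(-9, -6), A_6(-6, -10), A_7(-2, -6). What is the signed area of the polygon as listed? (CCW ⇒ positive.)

165.5

A_1→A_2: (4)(5) − (3)(1) = 17
A_2→A_3: (3)(10) − (-2)(5) = 40
A_3→A_4: (-2)(10) − (-7)(10) = 50
A_4→A_5: (-7)(-6) − (-9)(10) = 132
A_5→A_6: (-9)(-10) − (-6)(-6) = 54
A_6→A_7: (-6)(-6) − (-2)(-10) = 16
A_7→A_1: (-2)(1) − (4)(-6) = 22
Σ = 331
Signed area = Σ/2 = 165.5 (positive ⇒ counter-clockwise traversal).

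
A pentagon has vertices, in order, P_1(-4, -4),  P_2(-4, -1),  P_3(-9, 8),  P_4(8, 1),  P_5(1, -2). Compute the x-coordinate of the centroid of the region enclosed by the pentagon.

Apply Gauss's area formula. First the cross-terms c_i = x_i·y_{i+1} − x_{i+1}·y_i:
  -12, -41, -73, -17, -12  ⇒  2A = -155, A = -77.5.
Then Σ (x_i + x_{i+1})·c_i = 585, so x̄ = 585 / (6·(-77.5)) = -39/31.

-39/31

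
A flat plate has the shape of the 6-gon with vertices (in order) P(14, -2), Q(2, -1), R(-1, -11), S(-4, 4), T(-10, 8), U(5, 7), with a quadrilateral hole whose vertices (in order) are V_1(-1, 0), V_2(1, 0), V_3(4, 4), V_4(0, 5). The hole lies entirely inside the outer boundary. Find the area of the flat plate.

Outer boundary:
Σ = (-10) + (-23) + (-48) + (8) + (-110) + (-108) = -291
Area = |Σ|/2 = 145.5.
Hole:
Apply the shoelace (surveyor's) formula: 2A = Σ (x_i·y_{i+1} − x_{i+1}·y_i), indices taken mod 4.
Σ = (0) + (4) + (20) + (5) = 29
Area = |Σ|/2 = 14.5.
Net area = 145.5 − 14.5 = 131.

131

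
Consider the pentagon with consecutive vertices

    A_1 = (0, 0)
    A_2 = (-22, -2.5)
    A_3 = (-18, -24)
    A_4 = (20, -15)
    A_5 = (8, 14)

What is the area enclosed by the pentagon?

Apply the shoelace (surveyor's) formula: 2A = Σ (x_i·y_{i+1} − x_{i+1}·y_i), indices taken mod 5.
Σ = (0) + (483) + (750) + (400) + (0) = 1633
Area = |Σ|/2 = 816.5.

816.5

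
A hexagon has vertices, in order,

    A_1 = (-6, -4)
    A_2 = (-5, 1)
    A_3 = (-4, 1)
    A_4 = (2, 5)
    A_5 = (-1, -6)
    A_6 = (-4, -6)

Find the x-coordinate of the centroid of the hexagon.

-311/141

Apply Gauss's area formula. First the cross-terms c_i = x_i·y_{i+1} − x_{i+1}·y_i:
  -26, -1, -22, -7, -18, -20  ⇒  2A = -94, A = -47.
Then Σ (x_i + x_{i+1})·c_i = 622, so x̄ = 622 / (6·(-47)) = -311/141.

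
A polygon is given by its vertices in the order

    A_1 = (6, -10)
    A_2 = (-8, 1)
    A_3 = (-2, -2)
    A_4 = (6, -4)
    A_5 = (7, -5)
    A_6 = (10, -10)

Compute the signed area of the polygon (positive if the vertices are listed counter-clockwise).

-49

Apply Gauss's area formula: 2A = Σ (x_i·y_{i+1} − x_{i+1}·y_i), indices taken mod 6.
Σ = (-74) + (18) + (20) + (-2) + (-20) + (-40) = -98
Signed area = Σ/2 = -49 (negative ⇒ clockwise traversal).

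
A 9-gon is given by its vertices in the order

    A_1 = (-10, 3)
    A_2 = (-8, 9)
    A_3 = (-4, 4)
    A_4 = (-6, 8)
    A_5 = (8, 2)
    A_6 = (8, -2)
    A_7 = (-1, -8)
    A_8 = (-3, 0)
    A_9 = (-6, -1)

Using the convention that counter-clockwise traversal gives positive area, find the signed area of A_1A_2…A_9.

-146.5

Apply the shoelace formula: 2A = Σ (x_i·y_{i+1} − x_{i+1}·y_i), indices taken mod 9.
Σ = (-66) + (4) + (-8) + (-76) + (-32) + (-66) + (-24) + (3) + (-28) = -293
Signed area = Σ/2 = -146.5 (negative ⇒ clockwise traversal).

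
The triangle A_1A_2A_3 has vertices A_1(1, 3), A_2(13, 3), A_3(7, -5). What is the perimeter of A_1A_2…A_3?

|A_1A_2| = √((12)² + (0)²) = √144 = 12
|A_2A_3| = √((-6)² + (-8)²) = √100 = 10
|A_3A_1| = √((-6)² + (8)²) = √100 = 10
Perimeter = 12 + 10 + 10 = 32.

32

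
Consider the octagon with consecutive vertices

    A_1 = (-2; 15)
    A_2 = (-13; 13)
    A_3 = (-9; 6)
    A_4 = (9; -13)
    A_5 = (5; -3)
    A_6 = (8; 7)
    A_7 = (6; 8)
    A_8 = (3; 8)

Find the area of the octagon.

237.5

Σ = (169) + (39) + (63) + (38) + (59) + (22) + (24) + (61) = 475
Area = |Σ|/2 = 237.5.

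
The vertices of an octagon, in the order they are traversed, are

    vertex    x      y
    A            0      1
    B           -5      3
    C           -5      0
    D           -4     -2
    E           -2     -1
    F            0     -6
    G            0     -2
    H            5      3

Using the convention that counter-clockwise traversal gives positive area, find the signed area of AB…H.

Apply the surveyor's formula: 2A = Σ (x_i·y_{i+1} − x_{i+1}·y_i), indices taken mod 8.
A→B: (0)(3) − (-5)(1) = 5
B→C: (-5)(0) − (-5)(3) = 15
C→D: (-5)(-2) − (-4)(0) = 10
D→E: (-4)(-1) − (-2)(-2) = 0
E→F: (-2)(-6) − (0)(-1) = 12
F→G: (0)(-2) − (0)(-6) = 0
G→H: (0)(3) − (5)(-2) = 10
H→A: (5)(1) − (0)(3) = 5
Σ = 57
Signed area = Σ/2 = 28.5 (positive ⇒ counter-clockwise traversal).

28.5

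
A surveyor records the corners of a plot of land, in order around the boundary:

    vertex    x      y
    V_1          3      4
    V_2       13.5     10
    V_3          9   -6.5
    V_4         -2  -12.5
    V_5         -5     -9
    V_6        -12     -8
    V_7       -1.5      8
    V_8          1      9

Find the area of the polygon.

296.125

Apply Gauss's area formula: 2A = Σ (x_i·y_{i+1} − x_{i+1}·y_i), indices taken mod 8.
Σ = (-24) + (-177.75) + (-125.5) + (-44.5) + (-68) + (-108) + (-21.5) + (-23) = -592.25
Area = |Σ|/2 = 296.125.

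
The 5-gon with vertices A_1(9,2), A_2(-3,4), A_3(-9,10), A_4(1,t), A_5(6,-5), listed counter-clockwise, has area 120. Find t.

-10

The doubled signed area Σ (x_i y_{i+1} − x_{i+1} y_i) is linear in t.
With t=0 it equals 90; the coefficient of t is -15 (from the two edges through A_4).
So -15·t + 90 = 2·120 = 240 ⇒ t = -10.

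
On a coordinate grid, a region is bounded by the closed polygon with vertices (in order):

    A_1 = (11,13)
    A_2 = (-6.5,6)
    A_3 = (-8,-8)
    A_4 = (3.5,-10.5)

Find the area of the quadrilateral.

Apply the surveyor's formula: 2A = Σ (x_i·y_{i+1} − x_{i+1}·y_i), indices taken mod 4.
Cross-terms: 150.5, 100, 112, 161  ⇒  Σ = 523.5
Area = |Σ|/2 = 261.75.

261.75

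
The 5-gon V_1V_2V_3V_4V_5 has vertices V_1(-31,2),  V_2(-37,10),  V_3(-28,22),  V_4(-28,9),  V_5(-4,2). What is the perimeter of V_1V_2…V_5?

90

|V_1V_2| = √((-6)² + (8)²) = √100 = 10
|V_2V_3| = √((9)² + (12)²) = √225 = 15
|V_3V_4| = √((0)² + (-13)²) = √169 = 13
|V_4V_5| = √((24)² + (-7)²) = √625 = 25
|V_5V_1| = √((-27)² + (0)²) = √729 = 27
Perimeter = 10 + 15 + 13 + 25 + 27 = 90.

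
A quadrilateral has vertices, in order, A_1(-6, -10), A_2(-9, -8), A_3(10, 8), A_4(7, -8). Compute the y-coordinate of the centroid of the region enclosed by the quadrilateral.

Apply Gauss's area formula. First the cross-terms c_i = x_i·y_{i+1} − x_{i+1}·y_i:
  -42, 8, -136, -118  ⇒  2A = -288, A = -144.
Then Σ (y_i + y_{i+1})·c_i = 2880, so ȳ = 2880 / (6·(-144)) = -10/3.

-10/3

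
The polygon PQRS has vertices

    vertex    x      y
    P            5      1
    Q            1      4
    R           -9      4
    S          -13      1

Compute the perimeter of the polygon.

|PQ| = √((-4)² + (3)²) = √25 = 5
|QR| = √((-10)² + (0)²) = √100 = 10
|RS| = √((-4)² + (-3)²) = √25 = 5
|SP| = √((18)² + (0)²) = √324 = 18
Perimeter = 5 + 10 + 5 + 18 = 38.

38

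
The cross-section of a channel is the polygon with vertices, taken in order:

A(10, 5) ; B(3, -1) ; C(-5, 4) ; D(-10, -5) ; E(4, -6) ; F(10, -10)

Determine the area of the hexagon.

148.5

Apply Gauss's area formula: 2A = Σ (x_i·y_{i+1} − x_{i+1}·y_i), indices taken mod 6.
Σ = (-25) + (7) + (65) + (80) + (20) + (150) = 297
Area = |Σ|/2 = 148.5.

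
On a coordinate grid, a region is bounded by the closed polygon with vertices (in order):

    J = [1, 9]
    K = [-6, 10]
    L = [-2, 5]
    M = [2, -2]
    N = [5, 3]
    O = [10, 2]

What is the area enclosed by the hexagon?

66

Apply Gauss's area formula: 2A = Σ (x_i·y_{i+1} − x_{i+1}·y_i), indices taken mod 6.
Σ = (64) + (-10) + (-6) + (16) + (-20) + (88) = 132
Area = |Σ|/2 = 66.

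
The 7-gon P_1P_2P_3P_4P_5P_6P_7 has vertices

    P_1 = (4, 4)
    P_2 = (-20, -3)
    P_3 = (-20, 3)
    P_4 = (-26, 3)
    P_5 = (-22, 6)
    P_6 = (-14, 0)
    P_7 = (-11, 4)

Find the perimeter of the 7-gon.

|P_1P_2| = √((-24)² + (-7)²) = √625 = 25
|P_2P_3| = √((0)² + (6)²) = √36 = 6
|P_3P_4| = √((-6)² + (0)²) = √36 = 6
|P_4P_5| = √((4)² + (3)²) = √25 = 5
|P_5P_6| = √((8)² + (-6)²) = √100 = 10
|P_6P_7| = √((3)² + (4)²) = √25 = 5
|P_7P_1| = √((15)² + (0)²) = √225 = 15
Perimeter = 25 + 6 + 6 + 5 + 10 + 5 + 15 = 72.

72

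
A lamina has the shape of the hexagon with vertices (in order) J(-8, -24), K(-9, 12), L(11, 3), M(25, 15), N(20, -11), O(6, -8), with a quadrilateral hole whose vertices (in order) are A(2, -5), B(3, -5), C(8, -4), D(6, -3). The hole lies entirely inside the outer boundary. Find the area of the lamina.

624.5

Outer boundary:
Cross-terms: -312, -159, 90, -575, -94, -208  ⇒  Σ = -1258
Area = |Σ|/2 = 629.
Hole:
Apply the surveyor's formula: 2A = Σ (x_i·y_{i+1} − x_{i+1}·y_i), indices taken mod 4.
Σ = (5) + (28) + (0) + (-24) = 9
Area = |Σ|/2 = 4.5.
Net area = 629 − 4.5 = 624.5.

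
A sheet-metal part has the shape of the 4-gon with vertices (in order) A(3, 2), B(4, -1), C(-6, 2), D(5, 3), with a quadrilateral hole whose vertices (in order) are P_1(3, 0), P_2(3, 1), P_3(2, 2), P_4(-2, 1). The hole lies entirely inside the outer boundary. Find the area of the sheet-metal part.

13

Outer boundary:
Cross-terms: -11, 2, -28, 1  ⇒  Σ = -36
Area = |Σ|/2 = 18.
Hole:
Apply the shoelace (surveyor's) formula: 2A = Σ (x_i·y_{i+1} − x_{i+1}·y_i), indices taken mod 4.
Σ = (3) + (4) + (6) + (-3) = 10
Area = |Σ|/2 = 5.
Net area = 18 − 5 = 13.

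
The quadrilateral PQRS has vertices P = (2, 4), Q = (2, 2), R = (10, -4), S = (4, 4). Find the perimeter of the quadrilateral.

24

|PQ| = √((0)² + (-2)²) = √4 = 2
|QR| = √((8)² + (-6)²) = √100 = 10
|RS| = √((-6)² + (8)²) = √100 = 10
|SP| = √((-2)² + (0)²) = √4 = 2
Perimeter = 2 + 10 + 10 + 2 = 24.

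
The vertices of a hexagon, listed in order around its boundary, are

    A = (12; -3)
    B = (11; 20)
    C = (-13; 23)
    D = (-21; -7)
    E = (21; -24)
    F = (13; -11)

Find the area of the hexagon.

Cross-terms: 273, 513, 574, 651, 81, 93  ⇒  Σ = 2185
Area = |Σ|/2 = 1092.5.

1092.5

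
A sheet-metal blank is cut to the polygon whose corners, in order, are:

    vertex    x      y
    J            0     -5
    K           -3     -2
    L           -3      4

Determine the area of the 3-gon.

9

Apply Gauss's area formula: 2A = Σ (x_i·y_{i+1} − x_{i+1}·y_i), indices taken mod 3.
J→K: (0)(-2) − (-3)(-5) = -15
K→L: (-3)(4) − (-3)(-2) = -18
L→J: (-3)(-5) − (0)(4) = 15
Σ = -18
Area = |Σ|/2 = 9.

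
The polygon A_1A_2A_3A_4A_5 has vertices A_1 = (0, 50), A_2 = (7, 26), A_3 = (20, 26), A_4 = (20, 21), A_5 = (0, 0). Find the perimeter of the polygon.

122

|A_1A_2| = √((7)² + (-24)²) = √625 = 25
|A_2A_3| = √((13)² + (0)²) = √169 = 13
|A_3A_4| = √((0)² + (-5)²) = √25 = 5
|A_4A_5| = √((-20)² + (-21)²) = √841 = 29
|A_5A_1| = √((0)² + (50)²) = √2500 = 50
Perimeter = 25 + 13 + 5 + 29 + 50 = 122.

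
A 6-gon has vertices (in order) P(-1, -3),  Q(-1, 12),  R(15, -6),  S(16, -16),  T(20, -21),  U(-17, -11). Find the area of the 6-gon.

Cross-terms: -15, -174, -144, -16, -577, 40  ⇒  Σ = -886
Area = |Σ|/2 = 443.

443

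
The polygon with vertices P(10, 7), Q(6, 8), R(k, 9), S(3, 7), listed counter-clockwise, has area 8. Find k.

The doubled signed area Σ (x_i y_{i+1} − x_{i+1} y_i) is linear in k.
With k=0 it equals 16; the coefficient of k is -1 (from the two edges through R).
So -1·k + 16 = 2·8 = 16 ⇒ k = 0.

0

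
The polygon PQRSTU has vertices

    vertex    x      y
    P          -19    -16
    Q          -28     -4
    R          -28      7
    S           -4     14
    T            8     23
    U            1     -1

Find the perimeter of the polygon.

116

|PQ| = √((-9)² + (12)²) = √225 = 15
|QR| = √((0)² + (11)²) = √121 = 11
|RS| = √((24)² + (7)²) = √625 = 25
|ST| = √((12)² + (9)²) = √225 = 15
|TU| = √((-7)² + (-24)²) = √625 = 25
|UP| = √((-20)² + (-15)²) = √625 = 25
Perimeter = 15 + 11 + 25 + 15 + 25 + 25 = 116.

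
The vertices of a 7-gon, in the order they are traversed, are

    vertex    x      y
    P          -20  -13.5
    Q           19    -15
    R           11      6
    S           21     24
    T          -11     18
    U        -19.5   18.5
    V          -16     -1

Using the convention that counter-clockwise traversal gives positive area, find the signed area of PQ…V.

1137.25

Cross-terms: 556.5, 279, 138, 642, 147.5, 315.5, 196  ⇒  Σ = 2274.5
Signed area = Σ/2 = 1137.25 (positive ⇒ counter-clockwise traversal).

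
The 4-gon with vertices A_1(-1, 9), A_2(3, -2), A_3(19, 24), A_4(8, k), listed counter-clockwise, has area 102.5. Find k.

12

The doubled signed area Σ (x_i y_{i+1} − x_{i+1} y_i) is linear in k.
With k=0 it equals -35; the coefficient of k is 20 (from the two edges through A_4).
So 20·k + -35 = 2·102.5 = 205 ⇒ k = 12.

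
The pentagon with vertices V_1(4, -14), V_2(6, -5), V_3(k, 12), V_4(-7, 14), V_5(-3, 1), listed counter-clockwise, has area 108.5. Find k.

-4

The doubled signed area Σ (x_i y_{i+1} − x_{i+1} y_i) is linear in k.
With k=0 it equals 293; the coefficient of k is 19 (from the two edges through V_3).
So 19·k + 293 = 2·108.5 = 217 ⇒ k = -4.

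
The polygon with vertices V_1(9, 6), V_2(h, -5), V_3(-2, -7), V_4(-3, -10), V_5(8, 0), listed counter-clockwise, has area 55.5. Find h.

-3

The doubled signed area Σ (x_i y_{i+1} − x_{i+1} y_i) is linear in h.
With h=0 it equals 72; the coefficient of h is -13 (from the two edges through V_2).
So -13·h + 72 = 2·55.5 = 111 ⇒ h = -3.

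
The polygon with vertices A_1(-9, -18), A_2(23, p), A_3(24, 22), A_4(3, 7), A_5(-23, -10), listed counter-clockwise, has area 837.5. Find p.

The doubled signed area Σ (x_i y_{i+1} − x_{i+1} y_i) is linear in p.
With p=0 it equals 1477; the coefficient of p is -33 (from the two edges through A_2).
So -33·p + 1477 = 2·837.5 = 1675 ⇒ p = -6.

-6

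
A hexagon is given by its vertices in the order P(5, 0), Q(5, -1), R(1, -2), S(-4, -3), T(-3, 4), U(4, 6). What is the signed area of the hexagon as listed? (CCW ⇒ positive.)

Apply Gauss's area formula: 2A = Σ (x_i·y_{i+1} − x_{i+1}·y_i), indices taken mod 6.
P→Q: (5)(-1) − (5)(0) = -5
Q→R: (5)(-2) − (1)(-1) = -9
R→S: (1)(-3) − (-4)(-2) = -11
S→T: (-4)(4) − (-3)(-3) = -25
T→U: (-3)(6) − (4)(4) = -34
U→P: (4)(0) − (5)(6) = -30
Σ = -114
Signed area = Σ/2 = -57 (negative ⇒ clockwise traversal).

-57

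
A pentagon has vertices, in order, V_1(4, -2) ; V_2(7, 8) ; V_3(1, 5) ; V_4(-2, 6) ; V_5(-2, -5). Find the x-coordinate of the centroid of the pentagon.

Apply the surveyor's formula. First the cross-terms c_i = x_i·y_{i+1} − x_{i+1}·y_i:
  46, 27, 16, 22, 24  ⇒  2A = 135, A = 67.5.
Then Σ (x_i + x_{i+1})·c_i = 666, so x̄ = 666 / (6·67.5) = 74/45.

74/45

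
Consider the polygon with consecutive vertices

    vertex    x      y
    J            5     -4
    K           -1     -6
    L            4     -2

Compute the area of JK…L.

Apply Gauss's area formula: 2A = Σ (x_i·y_{i+1} − x_{i+1}·y_i), indices taken mod 3.
Σ = (-34) + (26) + (-6) = -14
Area = |Σ|/2 = 7.

7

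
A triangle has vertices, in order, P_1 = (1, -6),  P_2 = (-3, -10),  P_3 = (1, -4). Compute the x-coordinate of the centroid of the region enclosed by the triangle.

Apply the shoelace (surveyor's) formula. First the cross-terms c_i = x_i·y_{i+1} − x_{i+1}·y_i:
  -28, 22, -2  ⇒  2A = -8, A = -4.
Then Σ (x_i + x_{i+1})·c_i = 8, so x̄ = 8 / (6·(-4)) = -1/3.

-1/3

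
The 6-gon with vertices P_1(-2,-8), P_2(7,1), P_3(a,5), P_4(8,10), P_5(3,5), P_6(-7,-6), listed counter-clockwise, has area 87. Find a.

The doubled signed area Σ (x_i y_{i+1} − x_{i+1} y_i) is linear in a.
With a=0 it equals 120; the coefficient of a is 9 (from the two edges through P_3).
So 9·a + 120 = 2·87 = 174 ⇒ a = 6.

6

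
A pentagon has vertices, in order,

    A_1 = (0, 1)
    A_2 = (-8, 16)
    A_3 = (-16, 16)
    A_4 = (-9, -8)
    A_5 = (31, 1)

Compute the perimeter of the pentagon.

122

|A_1A_2| = √((-8)² + (15)²) = √289 = 17
|A_2A_3| = √((-8)² + (0)²) = √64 = 8
|A_3A_4| = √((7)² + (-24)²) = √625 = 25
|A_4A_5| = √((40)² + (9)²) = √1681 = 41
|A_5A_1| = √((-31)² + (0)²) = √961 = 31
Perimeter = 17 + 8 + 25 + 41 + 31 = 122.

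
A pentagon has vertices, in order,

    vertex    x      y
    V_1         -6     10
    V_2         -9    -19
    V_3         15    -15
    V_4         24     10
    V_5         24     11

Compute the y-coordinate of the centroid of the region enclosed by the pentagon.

-163/61

Apply the shoelace (surveyor's) formula. First the cross-terms c_i = x_i·y_{i+1} − x_{i+1}·y_i:
  204, 420, 510, 24, 306  ⇒  2A = 1464, A = 732.
Then Σ (y_i + y_{i+1})·c_i = -11736, so ȳ = -11736 / (6·732) = -163/61.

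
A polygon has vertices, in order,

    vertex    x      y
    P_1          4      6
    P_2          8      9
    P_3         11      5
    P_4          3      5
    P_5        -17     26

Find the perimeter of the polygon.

|P_1P_2| = √((4)² + (3)²) = √25 = 5
|P_2P_3| = √((3)² + (-4)²) = √25 = 5
|P_3P_4| = √((-8)² + (0)²) = √64 = 8
|P_4P_5| = √((-20)² + (21)²) = √841 = 29
|P_5P_1| = √((21)² + (-20)²) = √841 = 29
Perimeter = 5 + 5 + 8 + 29 + 29 = 76.

76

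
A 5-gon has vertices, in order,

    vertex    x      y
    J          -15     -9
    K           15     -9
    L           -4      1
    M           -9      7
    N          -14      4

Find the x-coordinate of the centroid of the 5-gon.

-1134/239

Apply Gauss's area formula. First the cross-terms c_i = x_i·y_{i+1} − x_{i+1}·y_i:
  270, -21, -19, 62, 186  ⇒  2A = 478, A = 239.
Then Σ (x_i + x_{i+1})·c_i = -6804, so x̄ = -6804 / (6·239) = -1134/239.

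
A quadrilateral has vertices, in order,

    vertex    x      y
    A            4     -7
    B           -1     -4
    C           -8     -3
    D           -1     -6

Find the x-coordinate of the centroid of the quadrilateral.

Apply Gauss's area formula. First the cross-terms c_i = x_i·y_{i+1} − x_{i+1}·y_i:
  -23, -29, 45, 31  ⇒  2A = 24, A = 12.
Then Σ (x_i + x_{i+1})·c_i = -120, so x̄ = -120 / (6·12) = -5/3.

-5/3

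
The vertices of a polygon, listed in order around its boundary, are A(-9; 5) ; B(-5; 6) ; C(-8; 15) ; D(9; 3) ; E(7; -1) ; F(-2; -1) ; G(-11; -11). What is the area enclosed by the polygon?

Apply the shoelace formula: 2A = Σ (x_i·y_{i+1} − x_{i+1}·y_i), indices taken mod 7.
Cross-terms: -29, -27, -159, -30, -9, 11, -154  ⇒  Σ = -397
Area = |Σ|/2 = 198.5.

198.5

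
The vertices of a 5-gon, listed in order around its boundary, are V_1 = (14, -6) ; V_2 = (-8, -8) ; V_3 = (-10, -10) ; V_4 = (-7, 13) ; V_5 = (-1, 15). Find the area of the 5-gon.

Σ = (-160) + (0) + (-200) + (-92) + (-204) = -656
Area = |Σ|/2 = 328.

328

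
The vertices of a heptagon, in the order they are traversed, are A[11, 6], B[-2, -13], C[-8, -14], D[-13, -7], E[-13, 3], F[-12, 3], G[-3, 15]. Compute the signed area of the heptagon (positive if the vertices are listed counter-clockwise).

Apply the shoelace (surveyor's) formula: 2A = Σ (x_i·y_{i+1} − x_{i+1}·y_i), indices taken mod 7.
Cross-terms: -131, -76, -126, -130, -3, -171, -183  ⇒  Σ = -820
Signed area = Σ/2 = -410 (negative ⇒ clockwise traversal).

-410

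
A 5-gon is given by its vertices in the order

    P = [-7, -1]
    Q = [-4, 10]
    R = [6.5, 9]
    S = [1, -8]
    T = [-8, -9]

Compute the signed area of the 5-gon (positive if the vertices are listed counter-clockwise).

Σ = (-74) + (-101) + (-61) + (-73) + (-55) = -364
Signed area = Σ/2 = -182 (negative ⇒ clockwise traversal).

-182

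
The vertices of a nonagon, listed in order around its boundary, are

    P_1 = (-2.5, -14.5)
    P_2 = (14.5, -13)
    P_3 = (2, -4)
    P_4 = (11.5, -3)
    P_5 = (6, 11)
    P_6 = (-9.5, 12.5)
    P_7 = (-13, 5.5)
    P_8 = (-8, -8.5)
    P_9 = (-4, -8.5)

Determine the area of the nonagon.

Apply the shoelace (surveyor's) formula: 2A = Σ (x_i·y_{i+1} − x_{i+1}·y_i), indices taken mod 9.
Σ = (242.75) + (-32) + (40) + (144.5) + (179.5) + (110.25) + (154.5) + (34) + (36.75) = 910.25
Area = |Σ|/2 = 455.125.

455.125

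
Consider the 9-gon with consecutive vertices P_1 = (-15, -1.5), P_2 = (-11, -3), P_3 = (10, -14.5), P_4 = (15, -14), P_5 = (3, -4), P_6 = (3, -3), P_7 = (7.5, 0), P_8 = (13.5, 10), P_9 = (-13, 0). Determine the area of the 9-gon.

263.75

Apply the shoelace (surveyor's) formula: 2A = Σ (x_i·y_{i+1} − x_{i+1}·y_i), indices taken mod 9.
P_1→P_2: (-15)(-3) − (-11)(-1.5) = 28.5
P_2→P_3: (-11)(-14.5) − (10)(-3) = 189.5
P_3→P_4: (10)(-14) − (15)(-14.5) = 77.5
P_4→P_5: (15)(-4) − (3)(-14) = -18
P_5→P_6: (3)(-3) − (3)(-4) = 3
P_6→P_7: (3)(0) − (7.5)(-3) = 22.5
P_7→P_8: (7.5)(10) − (13.5)(0) = 75
P_8→P_9: (13.5)(0) − (-13)(10) = 130
P_9→P_1: (-13)(-1.5) − (-15)(0) = 19.5
Σ = 527.5
Area = |Σ|/2 = 263.75.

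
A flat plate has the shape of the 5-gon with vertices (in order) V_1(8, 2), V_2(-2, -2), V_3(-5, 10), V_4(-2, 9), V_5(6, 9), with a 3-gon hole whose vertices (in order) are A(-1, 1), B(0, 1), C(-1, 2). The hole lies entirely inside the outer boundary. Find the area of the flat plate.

Outer boundary:
Apply Gauss's area formula: 2A = Σ (x_i·y_{i+1} − x_{i+1}·y_i), indices taken mod 5.
Σ = (-12) + (-30) + (-25) + (-72) + (-60) = -199
Area = |Σ|/2 = 99.5.
Hole:
Apply the shoelace (surveyor's) formula: 2A = Σ (x_i·y_{i+1} − x_{i+1}·y_i), indices taken mod 3.
Cross-terms: -1, 1, 1  ⇒  Σ = 1
Area = |Σ|/2 = 0.5.
Net area = 99.5 − 0.5 = 99.

99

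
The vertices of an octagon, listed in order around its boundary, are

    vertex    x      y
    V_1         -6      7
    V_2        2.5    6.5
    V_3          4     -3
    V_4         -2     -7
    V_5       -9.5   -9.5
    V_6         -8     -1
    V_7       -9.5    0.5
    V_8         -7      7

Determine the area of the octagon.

Σ = (-56.5) + (-33.5) + (-34) + (-47.5) + (-66.5) + (-13.5) + (-63) + (-7) = -321.5
Area = |Σ|/2 = 160.75.

160.75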